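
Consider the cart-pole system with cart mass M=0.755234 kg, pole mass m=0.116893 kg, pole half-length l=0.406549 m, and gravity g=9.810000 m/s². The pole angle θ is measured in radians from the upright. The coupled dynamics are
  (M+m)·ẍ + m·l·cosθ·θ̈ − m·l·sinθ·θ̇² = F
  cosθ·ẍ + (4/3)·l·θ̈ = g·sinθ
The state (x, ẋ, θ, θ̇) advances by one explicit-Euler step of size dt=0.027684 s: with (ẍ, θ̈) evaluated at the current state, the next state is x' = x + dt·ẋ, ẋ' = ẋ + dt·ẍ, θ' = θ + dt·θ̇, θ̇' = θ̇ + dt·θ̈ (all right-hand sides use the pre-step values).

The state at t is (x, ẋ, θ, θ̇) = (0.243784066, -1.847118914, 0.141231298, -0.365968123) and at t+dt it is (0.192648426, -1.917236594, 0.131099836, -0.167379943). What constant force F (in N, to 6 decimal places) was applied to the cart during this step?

ẍ = (ẋ'−ẋ)/dt = (-1.917236594−-1.847118914)/0.027684 = -2.532787
θ̈ = (θ̇'−θ̇)/dt = (-0.167379943−-0.365968123)/0.027684 = 7.173392
sinθ=0.140762, cosθ=0.990043
F = (M+m)·ẍ + m·l·cosθ·θ̈ − m·l·sinθ·θ̇² = -2.208912 + 0.337505 − 0.000896 = -1.872303

F = -1.872303 N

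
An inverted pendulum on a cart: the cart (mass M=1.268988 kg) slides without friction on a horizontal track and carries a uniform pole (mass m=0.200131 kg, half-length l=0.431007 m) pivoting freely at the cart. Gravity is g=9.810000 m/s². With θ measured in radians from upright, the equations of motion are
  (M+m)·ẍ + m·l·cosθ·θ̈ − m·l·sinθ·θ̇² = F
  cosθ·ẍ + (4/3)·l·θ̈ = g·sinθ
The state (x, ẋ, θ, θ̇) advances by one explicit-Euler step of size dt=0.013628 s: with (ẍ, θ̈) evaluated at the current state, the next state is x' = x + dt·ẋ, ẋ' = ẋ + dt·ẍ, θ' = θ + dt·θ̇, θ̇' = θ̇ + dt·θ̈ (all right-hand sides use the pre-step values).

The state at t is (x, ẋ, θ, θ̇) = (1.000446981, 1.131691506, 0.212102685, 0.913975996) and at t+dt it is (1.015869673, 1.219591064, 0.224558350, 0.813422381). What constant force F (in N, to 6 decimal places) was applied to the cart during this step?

ẍ = (ẋ'−ẋ)/dt = (1.219591064−1.131691506)/0.013628 = 6.449924
θ̈ = (θ̇'−θ̇)/dt = (0.813422381−0.913975996)/0.013628 = -7.378457
sinθ=0.210516, cosθ=0.977590
F = (M+m)·ẍ + m·l·cosθ·θ̈ − m·l·sinθ·θ̇² = 9.475705 + -0.622187 − 0.015169 = 8.838349

F = 8.838349 N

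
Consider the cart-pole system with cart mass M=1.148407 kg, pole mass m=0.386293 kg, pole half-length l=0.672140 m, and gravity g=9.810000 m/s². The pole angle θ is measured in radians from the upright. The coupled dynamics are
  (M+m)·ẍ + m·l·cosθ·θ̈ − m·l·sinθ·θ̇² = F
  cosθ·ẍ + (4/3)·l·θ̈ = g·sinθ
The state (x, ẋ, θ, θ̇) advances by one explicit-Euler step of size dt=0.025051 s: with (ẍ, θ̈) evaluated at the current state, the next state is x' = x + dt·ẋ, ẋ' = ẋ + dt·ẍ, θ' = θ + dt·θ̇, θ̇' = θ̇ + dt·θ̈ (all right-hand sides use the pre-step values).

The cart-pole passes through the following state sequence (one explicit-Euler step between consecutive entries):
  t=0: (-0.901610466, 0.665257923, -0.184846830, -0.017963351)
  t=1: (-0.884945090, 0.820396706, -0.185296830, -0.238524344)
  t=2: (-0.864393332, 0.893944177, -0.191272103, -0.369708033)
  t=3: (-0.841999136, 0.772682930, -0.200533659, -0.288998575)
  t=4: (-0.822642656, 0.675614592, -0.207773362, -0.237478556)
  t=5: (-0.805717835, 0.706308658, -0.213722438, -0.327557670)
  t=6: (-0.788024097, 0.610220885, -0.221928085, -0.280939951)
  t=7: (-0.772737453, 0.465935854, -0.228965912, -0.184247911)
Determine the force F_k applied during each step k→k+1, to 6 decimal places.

step 0→1:
  ẍ = (ẋ'−ẋ)/dt = (0.820396706−0.665257923)/0.025051 = 6.192918
  θ̈ = (θ̇'−θ̇)/dt = (-0.238524344−-0.017963351)/0.025051 = -8.804479
  sinθ=-0.183796, cosθ=0.982964
  F = (M+m)·ẍ + m·l·cosθ·θ̈ − m·l·sinθ·θ̇² = 9.504271 + -2.247077 − -0.000015 = 7.257209
step 1→2:
  ẍ = (ẋ'−ẋ)/dt = (0.893944177−0.820396706)/0.025051 = 2.935910
  θ̈ = (θ̇'−θ̇)/dt = (-0.369708033−-0.238524344)/0.025051 = -5.236665
  sinθ=-0.184238, cosθ=0.982882
  F = (M+m)·ẍ + m·l·cosθ·θ̈ − m·l·sinθ·θ̇² = 4.505740 + -1.336388 − -0.002722 = 3.172074
step 2→3:
  ẍ = (ẋ'−ẋ)/dt = (0.772682930−0.893944177)/0.025051 = -4.840575
  θ̈ = (θ̇'−θ̇)/dt = (-0.288998575−-0.369708033)/0.025051 = 3.221806
  sinθ=-0.190108, cosθ=0.981763
  F = (M+m)·ẍ + m·l·cosθ·θ̈ − m·l·sinθ·θ̇² = -7.428831 + 0.821264 − -0.006747 = -6.600820
step 3→4:
  ẍ = (ẋ'−ẋ)/dt = (0.675614592−0.772682930)/0.025051 = -3.874829
  θ̈ = (θ̇'−θ̇)/dt = (-0.237478556−-0.288998575)/0.025051 = 2.056605
  sinθ=-0.199192, cosθ=0.979960
  F = (M+m)·ẍ + m·l·cosθ·θ̈ − m·l·sinθ·θ̇² = -5.946700 + 0.523282 − -0.004320 = -5.419098
step 4→5:
  ẍ = (ẋ'−ẋ)/dt = (0.706308658−0.675614592)/0.025051 = 1.225263
  θ̈ = (θ̇'−θ̇)/dt = (-0.327557670−-0.237478556)/0.025051 = -3.595829
  sinθ=-0.206282, cosθ=0.978493
  F = (M+m)·ẍ + m·l·cosθ·θ̈ − m·l·sinθ·θ̇² = 1.880411 + -0.913552 − -0.003021 = 0.969880
step 5→6:
  ẍ = (ẋ'−ẋ)/dt = (0.610220885−0.706308658)/0.025051 = -3.835686
  θ̈ = (θ̇'−θ̇)/dt = (-0.280939951−-0.327557670)/0.025051 = 1.860912
  sinθ=-0.212099, cosθ=0.977248
  F = (M+m)·ẍ + m·l·cosθ·θ̈ − m·l·sinθ·θ̇² = -5.886627 + 0.472180 − -0.005909 = -5.408539
step 6→7:
  ẍ = (ẋ'−ẋ)/dt = (0.465935854−0.610220885)/0.025051 = -5.759652
  θ̈ = (θ̇'−θ̇)/dt = (-0.184247911−-0.280939951)/0.025051 = 3.859808
  sinθ=-0.220111, cosθ=0.975475
  F = (M+m)·ẍ + m·l·cosθ·θ̈ − m·l·sinθ·θ̇² = -8.839337 + 0.977594 − -0.004511 = -7.857233

F_0 = 7.257209 N
F_1 = 3.172074 N
F_2 = -6.600820 N
F_3 = -5.419098 N
F_4 = 0.969880 N
F_5 = -5.408539 N
F_6 = -7.857233 N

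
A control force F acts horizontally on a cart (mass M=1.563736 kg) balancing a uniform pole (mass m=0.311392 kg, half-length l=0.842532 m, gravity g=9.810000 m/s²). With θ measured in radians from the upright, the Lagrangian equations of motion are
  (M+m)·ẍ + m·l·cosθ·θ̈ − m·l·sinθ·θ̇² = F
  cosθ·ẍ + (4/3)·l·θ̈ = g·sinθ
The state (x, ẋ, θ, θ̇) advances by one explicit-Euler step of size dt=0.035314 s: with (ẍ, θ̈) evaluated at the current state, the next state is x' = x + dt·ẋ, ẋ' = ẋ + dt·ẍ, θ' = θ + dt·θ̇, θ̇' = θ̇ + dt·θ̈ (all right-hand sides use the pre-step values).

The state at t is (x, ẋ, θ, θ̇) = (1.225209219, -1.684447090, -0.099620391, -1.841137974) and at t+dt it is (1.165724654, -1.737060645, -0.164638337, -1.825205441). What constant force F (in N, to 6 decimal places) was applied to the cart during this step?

ẍ = (ẋ'−ẋ)/dt = (-1.737060645−-1.684447090)/0.035314 = -1.489878
θ̈ = (θ̇'−θ̇)/dt = (-1.825205441−-1.841137974)/0.035314 = 0.451168
sinθ=-0.099456, cosθ=0.995042
F = (M+m)·ẍ + m·l·cosθ·θ̈ − m·l·sinθ·θ̇² = -2.793712 + 0.117780 − -0.088450 = -2.587482

F = -2.587482 N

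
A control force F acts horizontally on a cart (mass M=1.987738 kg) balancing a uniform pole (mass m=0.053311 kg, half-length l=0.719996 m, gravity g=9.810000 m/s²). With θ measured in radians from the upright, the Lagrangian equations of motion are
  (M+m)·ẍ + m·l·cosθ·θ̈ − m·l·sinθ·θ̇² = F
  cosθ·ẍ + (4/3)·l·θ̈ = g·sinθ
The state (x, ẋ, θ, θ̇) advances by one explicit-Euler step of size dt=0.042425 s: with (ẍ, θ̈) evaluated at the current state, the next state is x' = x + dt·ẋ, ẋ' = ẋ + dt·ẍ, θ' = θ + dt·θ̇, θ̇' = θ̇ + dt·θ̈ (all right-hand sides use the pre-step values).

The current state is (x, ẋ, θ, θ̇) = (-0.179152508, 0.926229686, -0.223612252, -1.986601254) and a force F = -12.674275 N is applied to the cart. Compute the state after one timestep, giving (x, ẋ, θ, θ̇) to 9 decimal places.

sinθ=-0.221753379, cosθ=0.975102784
temp = (F + m·l·θ̇²·sinθ)/(M+m) = (-12.674275 + -0.033592209)/2.041049 = -6.226145090
θ̈ = (g·sinθ − cosθ·temp)/(l·(4/3 − m·cos²θ/(M+m))) = 4.135096770
ẍ = temp − m·l·θ̈·cosθ/(M+m) = -6.301973082
Euler: x'=-0.179152508+0.042425·0.926229686=-0.139857214, ẋ'=0.926229686+0.042425·-6.301973082=0.658868478
       θ'=-0.223612252+0.042425·-1.986601254=-0.307893810, θ̇'=-1.986601254+0.042425·4.135096770=-1.811169774

(-0.139857214, 0.658868478, -0.307893810, -1.811169774)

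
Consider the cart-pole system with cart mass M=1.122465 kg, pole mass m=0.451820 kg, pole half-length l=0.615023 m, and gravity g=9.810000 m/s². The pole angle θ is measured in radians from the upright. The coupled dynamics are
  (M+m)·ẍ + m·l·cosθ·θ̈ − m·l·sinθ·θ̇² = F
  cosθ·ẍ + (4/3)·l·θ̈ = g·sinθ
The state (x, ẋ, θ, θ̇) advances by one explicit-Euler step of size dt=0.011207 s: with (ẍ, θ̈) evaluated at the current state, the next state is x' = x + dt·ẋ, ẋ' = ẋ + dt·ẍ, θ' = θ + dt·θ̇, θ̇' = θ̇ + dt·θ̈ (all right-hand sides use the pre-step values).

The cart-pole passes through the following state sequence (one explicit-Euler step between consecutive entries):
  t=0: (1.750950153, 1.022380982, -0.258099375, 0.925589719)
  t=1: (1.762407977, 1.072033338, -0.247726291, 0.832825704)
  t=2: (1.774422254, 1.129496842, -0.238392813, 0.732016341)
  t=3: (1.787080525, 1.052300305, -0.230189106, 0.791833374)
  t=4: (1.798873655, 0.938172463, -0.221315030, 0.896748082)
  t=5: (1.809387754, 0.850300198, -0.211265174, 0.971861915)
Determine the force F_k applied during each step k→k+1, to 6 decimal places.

step 0→1:
  ẍ = (ẋ'−ẋ)/dt = (1.072033338−1.022380982)/0.011207 = 4.430477
  θ̈ = (θ̇'−θ̇)/dt = (0.832825704−0.925589719)/0.011207 = -8.277328
  sinθ=-0.255243, cosθ=0.966877
  F = (M+m)·ẍ + m·l·cosθ·θ̈ − m·l·sinθ·θ̇² = 6.974833 + -2.223915 − -0.060764 = 4.811683
step 1→2:
  ẍ = (ẋ'−ẋ)/dt = (1.129496842−1.072033338)/0.011207 = 5.127465
  θ̈ = (θ̇'−θ̇)/dt = (0.732016341−0.832825704)/0.011207 = -8.995214
  sinθ=-0.245200, cosθ=0.969472
  F = (M+m)·ẍ + m·l·cosθ·θ̈ − m·l·sinθ·θ̇² = 8.072092 + -2.423281 − -0.047259 = 5.696070
step 2→3:
  ẍ = (ẋ'−ẋ)/dt = (1.052300305−1.129496842)/0.011207 = -6.888243
  θ̈ = (θ̇'−θ̇)/dt = (0.791833374−0.732016341)/0.011207 = 5.337471
  sinθ=-0.236141, cosθ=0.971719
  F = (M+m)·ẍ + m·l·cosθ·θ̈ − m·l·sinθ·θ̇² = -10.844057 + 1.441229 − -0.035162 = -9.367667
step 3→4:
  ẍ = (ẋ'−ẋ)/dt = (0.938172463−1.052300305)/0.011207 = -10.183621
  θ̈ = (θ̇'−θ̇)/dt = (0.896748082−0.791833374)/0.011207 = 9.361534
  sinθ=-0.228162, cosθ=0.973623
  F = (M+m)·ẍ + m·l·cosθ·θ̈ − m·l·sinθ·θ̇² = -16.031922 + 2.532764 − -0.039753 = -13.459405
step 4→5:
  ẍ = (ẋ'−ẋ)/dt = (0.850300198−0.938172463)/0.011207 = -7.840837
  θ̈ = (θ̇'−θ̇)/dt = (0.971861915−0.896748082)/0.011207 = 6.702403
  sinθ=-0.219513, cosθ=0.975610
  F = (M+m)·ẍ + m·l·cosθ·θ̈ − m·l·sinθ·θ̇² = -12.343713 + 1.817036 − -0.049052 = -10.477625

F_0 = 4.811683 N
F_1 = 5.696070 N
F_2 = -9.367667 N
F_3 = -13.459405 N
F_4 = -10.477625 N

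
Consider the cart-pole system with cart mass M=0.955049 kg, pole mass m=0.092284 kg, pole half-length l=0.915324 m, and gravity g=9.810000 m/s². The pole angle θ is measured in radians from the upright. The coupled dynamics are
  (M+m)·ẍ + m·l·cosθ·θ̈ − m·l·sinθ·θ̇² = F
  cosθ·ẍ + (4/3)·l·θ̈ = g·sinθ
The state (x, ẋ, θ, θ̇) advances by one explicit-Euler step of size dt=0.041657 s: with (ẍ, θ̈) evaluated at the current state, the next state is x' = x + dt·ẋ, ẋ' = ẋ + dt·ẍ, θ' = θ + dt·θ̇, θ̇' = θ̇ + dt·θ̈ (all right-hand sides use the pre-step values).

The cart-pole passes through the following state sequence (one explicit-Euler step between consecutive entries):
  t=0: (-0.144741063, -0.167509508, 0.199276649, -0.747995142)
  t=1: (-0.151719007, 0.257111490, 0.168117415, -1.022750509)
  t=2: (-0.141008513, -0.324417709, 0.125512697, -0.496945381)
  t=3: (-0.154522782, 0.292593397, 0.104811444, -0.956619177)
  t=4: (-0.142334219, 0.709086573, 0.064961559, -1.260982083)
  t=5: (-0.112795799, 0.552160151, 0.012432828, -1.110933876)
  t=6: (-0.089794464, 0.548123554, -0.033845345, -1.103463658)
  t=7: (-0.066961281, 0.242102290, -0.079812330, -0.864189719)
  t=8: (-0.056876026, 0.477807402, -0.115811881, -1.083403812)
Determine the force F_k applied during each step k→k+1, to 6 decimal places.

step 0→1:
  ẍ = (ẋ'−ẋ)/dt = (0.257111490−-0.167509508)/0.041657 = 10.193269
  θ̈ = (θ̇'−θ̇)/dt = (-1.022750509−-0.747995142)/0.041657 = -6.595659
  sinθ=0.197960, cosθ=0.980210
  F = (M+m)·ẍ + m·l·cosθ·θ̈ − m·l·sinθ·θ̇² = 10.675747 + -0.546108 − 0.009356 = 10.120283
step 1→2:
  ẍ = (ẋ'−ẋ)/dt = (-0.324417709−0.257111490)/0.041657 = -13.959939
  θ̈ = (θ̇'−θ̇)/dt = (-0.496945381−-1.022750509)/0.041657 = 12.622251
  sinθ=0.167327, cosθ=0.985902
  F = (M+m)·ẍ + m·l·cosθ·θ̈ − m·l·sinθ·θ̇² = -14.620705 + 1.051167 − 0.014784 = -13.584323
step 2→3:
  ẍ = (ẋ'−ẋ)/dt = (0.292593397−-0.324417709)/0.041657 = 14.811703
  θ̈ = (θ̇'−θ̇)/dt = (-0.956619177−-0.496945381)/0.041657 = -11.034731
  sinθ=0.125183, cosθ=0.992134
  F = (M+m)·ẍ + m·l·cosθ·θ̈ − m·l·sinθ·θ̇² = 15.512785 + -0.924769 − 0.002611 = 14.585405
step 3→4:
  ẍ = (ẋ'−ẋ)/dt = (0.709086573−0.292593397)/0.041657 = 9.998156
  θ̈ = (θ̇'−θ̇)/dt = (-1.260982083−-0.956619177)/0.041657 = -7.306405
  sinθ=0.104620, cosθ=0.994512
  F = (M+m)·ẍ + m·l·cosθ·θ̈ − m·l·sinθ·θ̇² = 10.471399 + -0.613783 − 0.008087 = 9.849528
step 4→5:
  ẍ = (ẋ'−ẋ)/dt = (0.552160151−0.709086573)/0.041657 = -3.767108
  θ̈ = (θ̇'−θ̇)/dt = (-1.110933876−-1.260982083)/0.041657 = 3.601993
  sinθ=0.064916, cosθ=0.997891
  F = (M+m)·ẍ + m·l·cosθ·θ̈ − m·l·sinθ·θ̇² = -3.945417 + 0.303618 − 0.008719 = -3.650518
step 5→6:
  ẍ = (ẋ'−ẋ)/dt = (0.548123554−0.552160151)/0.041657 = -0.096901
  θ̈ = (θ̇'−θ̇)/dt = (-1.103463658−-1.110933876)/0.041657 = 0.179327
  sinθ=0.012433, cosθ=0.999923
  F = (M+m)·ẍ + m·l·cosθ·θ̈ − m·l·sinθ·θ̇² = -0.101487 + 0.015147 − 0.001296 = -0.087637
step 6→7:
  ẍ = (ẋ'−ẋ)/dt = (0.242102290−0.548123554)/0.041657 = -7.346215
  θ̈ = (θ̇'−θ̇)/dt = (-0.864189719−-1.103463658)/0.041657 = 5.743907
  sinθ=-0.033839, cosθ=0.999427
  F = (M+m)·ẍ + m·l·cosθ·θ̈ − m·l·sinθ·θ̇² = -7.693933 + 0.484909 − -0.003480 = -7.205544
step 7→8:
  ẍ = (ẋ'−ẋ)/dt = (0.477807402−0.242102290)/0.041657 = 5.658235
  θ̈ = (θ̇'−θ̇)/dt = (-1.083403812−-0.864189719)/0.041657 = -5.262359
  sinθ=-0.079728, cosθ=0.996817
  F = (M+m)·ẍ + m·l·cosθ·θ̈ − m·l·sinθ·θ̇² = 5.926057 + -0.443095 − -0.005030 = 5.487991

F_0 = 10.120283 N
F_1 = -13.584323 N
F_2 = 14.585405 N
F_3 = 9.849528 N
F_4 = -3.650518 N
F_5 = -0.087637 N
F_6 = -7.205544 N
F_7 = 5.487991 N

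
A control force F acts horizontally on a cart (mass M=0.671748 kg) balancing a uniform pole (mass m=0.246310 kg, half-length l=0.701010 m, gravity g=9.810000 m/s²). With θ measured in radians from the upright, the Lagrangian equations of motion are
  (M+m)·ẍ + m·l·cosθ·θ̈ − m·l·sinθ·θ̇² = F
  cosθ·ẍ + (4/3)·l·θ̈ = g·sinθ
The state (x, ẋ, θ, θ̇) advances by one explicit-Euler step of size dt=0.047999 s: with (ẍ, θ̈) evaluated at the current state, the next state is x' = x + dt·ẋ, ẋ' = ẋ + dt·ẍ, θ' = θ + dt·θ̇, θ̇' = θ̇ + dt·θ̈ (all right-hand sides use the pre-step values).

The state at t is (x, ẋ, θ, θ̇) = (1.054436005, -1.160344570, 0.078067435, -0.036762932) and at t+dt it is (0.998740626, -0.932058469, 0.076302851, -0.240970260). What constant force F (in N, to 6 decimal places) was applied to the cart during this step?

F = 3.633967 N

ẍ = (ẋ'−ẋ)/dt = (-0.932058469−-1.160344570)/0.047999 = 4.756060
θ̈ = (θ̇'−θ̇)/dt = (-0.240970260−-0.036762932)/0.047999 = -4.254408
sinθ=0.077988, cosθ=0.996954
F = (M+m)·ẍ + m·l·cosθ·θ̈ − m·l·sinθ·θ̇² = 4.366338 + -0.732353 − 0.000018 = 3.633967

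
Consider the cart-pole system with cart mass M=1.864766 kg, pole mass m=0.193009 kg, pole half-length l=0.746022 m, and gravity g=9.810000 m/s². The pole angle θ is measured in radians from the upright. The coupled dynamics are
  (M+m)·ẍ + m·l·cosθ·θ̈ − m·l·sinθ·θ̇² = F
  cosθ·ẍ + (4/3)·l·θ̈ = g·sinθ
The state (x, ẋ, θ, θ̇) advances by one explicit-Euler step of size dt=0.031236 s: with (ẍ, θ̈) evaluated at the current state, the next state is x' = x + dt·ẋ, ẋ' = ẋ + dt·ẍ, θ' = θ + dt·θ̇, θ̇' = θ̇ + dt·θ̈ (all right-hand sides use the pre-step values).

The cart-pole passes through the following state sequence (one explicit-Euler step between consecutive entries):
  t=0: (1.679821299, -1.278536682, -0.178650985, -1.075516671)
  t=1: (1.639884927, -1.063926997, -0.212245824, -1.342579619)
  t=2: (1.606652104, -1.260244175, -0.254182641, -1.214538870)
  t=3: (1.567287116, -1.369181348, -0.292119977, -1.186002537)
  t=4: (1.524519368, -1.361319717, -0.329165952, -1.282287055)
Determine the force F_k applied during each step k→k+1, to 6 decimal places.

F_0 = 12.956232 N
F_1 = -12.301384 N
F_2 = -6.995871 N
F_3 = 0.151197 N

step 0→1:
  ẍ = (ẋ'−ẋ)/dt = (-1.063926997−-1.278536682)/0.031236 = 6.870588
  θ̈ = (θ̇'−θ̇)/dt = (-1.342579619−-1.075516671)/0.031236 = -8.549845
  sinθ=-0.177702, cosθ=0.984084
  F = (M+m)·ẍ + m·l·cosθ·θ̈ − m·l·sinθ·θ̇² = 14.138124 + -1.211490 − -0.029598 = 12.956232
step 1→2:
  ẍ = (ẋ'−ẋ)/dt = (-1.260244175−-1.063926997)/0.031236 = -6.284965
  θ̈ = (θ̇'−θ̇)/dt = (-1.214538870−-1.342579619)/0.031236 = 4.099140
  sinθ=-0.210656, cosθ=0.977560
  F = (M+m)·ẍ + m·l·cosθ·θ̈ − m·l·sinθ·θ̇² = -12.933045 + 0.576986 − -0.054674 = -12.301384
step 2→3:
  ẍ = (ẋ'−ẋ)/dt = (-1.369181348−-1.260244175)/0.031236 = -3.487552
  θ̈ = (θ̇'−θ̇)/dt = (-1.186002537−-1.214538870)/0.031236 = 0.913572
  sinθ=-0.251454, cosθ=0.967869
  F = (M+m)·ẍ + m·l·cosθ·θ̈ − m·l·sinθ·θ̇² = -7.176597 + 0.127318 − -0.053409 = -6.995871
step 3→4:
  ẍ = (ẋ'−ẋ)/dt = (-1.361319717−-1.369181348)/0.031236 = 0.251685
  θ̈ = (θ̇'−θ̇)/dt = (-1.282287055−-1.186002537)/0.031236 = -3.082486
  sinθ=-0.287983, cosθ=0.957636
  F = (M+m)·ẍ + m·l·cosθ·θ̈ − m·l·sinθ·θ̇² = 0.517911 + -0.425041 − -0.058327 = 0.151197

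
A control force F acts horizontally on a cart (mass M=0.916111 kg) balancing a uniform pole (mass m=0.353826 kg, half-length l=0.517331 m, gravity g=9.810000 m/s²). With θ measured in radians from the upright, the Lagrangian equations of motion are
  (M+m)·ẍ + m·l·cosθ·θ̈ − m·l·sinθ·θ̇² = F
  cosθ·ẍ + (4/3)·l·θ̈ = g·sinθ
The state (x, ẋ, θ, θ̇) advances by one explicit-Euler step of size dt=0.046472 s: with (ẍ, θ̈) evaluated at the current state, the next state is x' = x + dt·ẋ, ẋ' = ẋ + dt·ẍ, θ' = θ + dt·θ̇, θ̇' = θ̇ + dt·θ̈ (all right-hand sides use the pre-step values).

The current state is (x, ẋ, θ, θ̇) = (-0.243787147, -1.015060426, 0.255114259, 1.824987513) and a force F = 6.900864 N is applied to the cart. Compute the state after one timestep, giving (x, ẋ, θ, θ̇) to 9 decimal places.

sinθ=0.252355971, cosθ=0.967634468
temp = (F + m·l·θ̇²·sinθ)/(M+m) = (6.900864 + 0.153847919)/1.269937 = 5.555166846
θ̈ = (g·sinθ − cosθ·temp)/(l·(4/3 − m·cos²θ/(M+m))) = -5.226517457
ẍ = temp − m·l·θ̈·cosθ/(M+m) = 6.284120311
Euler: x'=-0.243787147+0.046472·-1.015060426=-0.290959035, ẋ'=-1.015060426+0.046472·6.284120311=-0.723024787
       θ'=0.255114259+0.046472·1.824987513=0.339925079, θ̇'=1.824987513+0.046472·-5.226517457=1.582100794

(-0.290959035, -0.723024787, 0.339925079, 1.582100794)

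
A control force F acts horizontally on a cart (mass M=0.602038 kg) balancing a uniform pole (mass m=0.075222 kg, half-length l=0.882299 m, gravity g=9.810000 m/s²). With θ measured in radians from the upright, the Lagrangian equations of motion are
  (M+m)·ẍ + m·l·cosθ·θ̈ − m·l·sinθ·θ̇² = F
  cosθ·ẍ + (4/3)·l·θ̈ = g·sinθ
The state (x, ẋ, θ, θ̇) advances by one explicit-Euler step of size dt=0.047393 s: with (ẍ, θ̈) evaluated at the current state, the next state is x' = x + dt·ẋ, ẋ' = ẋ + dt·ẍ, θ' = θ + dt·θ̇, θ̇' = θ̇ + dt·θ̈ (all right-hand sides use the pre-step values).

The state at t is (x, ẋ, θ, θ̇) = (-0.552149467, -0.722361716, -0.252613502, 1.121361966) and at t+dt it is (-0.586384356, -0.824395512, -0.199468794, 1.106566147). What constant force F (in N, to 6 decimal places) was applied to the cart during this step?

ẍ = (ẋ'−ẋ)/dt = (-0.824395512−-0.722361716)/0.047393 = -2.152930
θ̈ = (θ̇'−θ̇)/dt = (1.106566147−1.121361966)/0.047393 = -0.312194
sinθ=-0.249935, cosθ=0.968263
F = (M+m)·ẍ + m·l·cosθ·θ̈ − m·l·sinθ·θ̇² = -1.458093 + -0.020062 − -0.020858 = -1.457297

F = -1.457297 N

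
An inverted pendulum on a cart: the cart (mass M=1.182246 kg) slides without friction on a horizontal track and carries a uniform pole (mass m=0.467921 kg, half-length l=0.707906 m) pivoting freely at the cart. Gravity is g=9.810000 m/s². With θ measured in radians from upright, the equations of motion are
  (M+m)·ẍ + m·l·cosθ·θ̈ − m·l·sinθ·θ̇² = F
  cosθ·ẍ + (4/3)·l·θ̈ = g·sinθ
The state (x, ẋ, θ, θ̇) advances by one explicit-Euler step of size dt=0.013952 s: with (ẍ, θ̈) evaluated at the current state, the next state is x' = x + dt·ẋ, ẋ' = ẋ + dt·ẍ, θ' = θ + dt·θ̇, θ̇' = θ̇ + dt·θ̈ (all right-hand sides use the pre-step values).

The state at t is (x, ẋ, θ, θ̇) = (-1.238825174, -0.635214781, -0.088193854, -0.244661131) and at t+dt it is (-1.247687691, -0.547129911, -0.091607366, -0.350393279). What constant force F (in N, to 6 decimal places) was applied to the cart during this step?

ẍ = (ẋ'−ẋ)/dt = (-0.547129911−-0.635214781)/0.013952 = 6.313422
θ̈ = (θ̇'−θ̇)/dt = (-0.350393279−-0.244661131)/0.013952 = -7.578279
sinθ=-0.088080, cosθ=0.996113
F = (M+m)·ẍ + m·l·cosθ·θ̈ − m·l·sinθ·θ̇² = 10.418201 + -2.500504 − -0.001746 = 7.919444

F = 7.919444 N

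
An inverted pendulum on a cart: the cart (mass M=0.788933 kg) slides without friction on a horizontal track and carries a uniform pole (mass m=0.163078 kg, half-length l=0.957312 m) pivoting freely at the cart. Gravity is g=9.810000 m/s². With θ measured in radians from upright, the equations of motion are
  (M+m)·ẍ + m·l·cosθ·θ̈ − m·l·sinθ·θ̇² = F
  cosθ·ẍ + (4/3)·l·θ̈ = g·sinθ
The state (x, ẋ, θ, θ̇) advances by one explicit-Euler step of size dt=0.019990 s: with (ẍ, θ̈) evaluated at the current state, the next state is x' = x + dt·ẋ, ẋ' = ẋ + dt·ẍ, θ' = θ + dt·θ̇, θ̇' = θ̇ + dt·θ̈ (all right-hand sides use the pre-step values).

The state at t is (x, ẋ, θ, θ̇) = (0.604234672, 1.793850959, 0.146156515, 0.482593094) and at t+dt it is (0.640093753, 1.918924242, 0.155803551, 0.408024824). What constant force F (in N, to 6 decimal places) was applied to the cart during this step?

F = 5.375091 N

ẍ = (ẋ'−ẋ)/dt = (1.918924242−1.793850959)/0.019990 = 6.256793
θ̈ = (θ̇'−θ̇)/dt = (0.408024824−0.482593094)/0.019990 = -3.730279
sinθ=0.145637, cosθ=0.989338
F = (M+m)·ẍ + m·l·cosθ·θ̈ − m·l·sinθ·θ̇² = 5.956535 + -0.576149 − 0.005295 = 5.375091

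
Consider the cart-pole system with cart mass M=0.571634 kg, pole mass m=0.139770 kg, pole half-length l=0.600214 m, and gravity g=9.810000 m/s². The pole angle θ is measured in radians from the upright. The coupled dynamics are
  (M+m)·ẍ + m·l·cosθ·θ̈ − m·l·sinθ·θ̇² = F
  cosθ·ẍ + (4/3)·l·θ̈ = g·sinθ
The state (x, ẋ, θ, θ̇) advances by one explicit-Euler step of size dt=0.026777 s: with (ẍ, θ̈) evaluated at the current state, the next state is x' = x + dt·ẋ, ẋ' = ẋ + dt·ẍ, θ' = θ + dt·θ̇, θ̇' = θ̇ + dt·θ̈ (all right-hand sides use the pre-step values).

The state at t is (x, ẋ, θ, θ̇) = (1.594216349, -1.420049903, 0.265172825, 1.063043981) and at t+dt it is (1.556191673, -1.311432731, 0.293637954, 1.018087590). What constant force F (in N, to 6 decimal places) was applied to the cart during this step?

ẍ = (ẋ'−ẋ)/dt = (-1.311432731−-1.420049903)/0.026777 = 4.056361
θ̈ = (θ̇'−θ̇)/dt = (1.018087590−1.063043981)/0.026777 = -1.678918
sinθ=0.262076, cosθ=0.965047
F = (M+m)·ẍ + m·l·cosθ·θ̈ − m·l·sinθ·θ̇² = 2.885711 + -0.135925 − 0.024846 = 2.724941

F = 2.724941 N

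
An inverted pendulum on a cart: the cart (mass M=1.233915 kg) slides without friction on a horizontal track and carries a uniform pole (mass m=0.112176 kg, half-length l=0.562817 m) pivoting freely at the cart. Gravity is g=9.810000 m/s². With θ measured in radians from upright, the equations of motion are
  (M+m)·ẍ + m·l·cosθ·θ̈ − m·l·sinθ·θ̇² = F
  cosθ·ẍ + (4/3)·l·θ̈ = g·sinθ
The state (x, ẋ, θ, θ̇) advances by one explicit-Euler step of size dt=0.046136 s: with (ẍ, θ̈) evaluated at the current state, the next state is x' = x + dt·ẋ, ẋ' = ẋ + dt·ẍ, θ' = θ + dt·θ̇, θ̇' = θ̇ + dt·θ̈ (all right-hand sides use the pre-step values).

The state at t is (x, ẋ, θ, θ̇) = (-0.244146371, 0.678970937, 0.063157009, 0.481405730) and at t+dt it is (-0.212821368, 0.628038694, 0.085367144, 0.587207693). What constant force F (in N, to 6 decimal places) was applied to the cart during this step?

F = -1.342457 N

ẍ = (ẋ'−ẋ)/dt = (0.628038694−0.678970937)/0.046136 = -1.103959
θ̈ = (θ̇'−θ̇)/dt = (0.587207693−0.481405730)/0.046136 = 2.293263
sinθ=0.063115, cosθ=0.998006
F = (M+m)·ẍ + m·l·cosθ·θ̈ − m·l·sinθ·θ̇² = -1.486029 + 0.144495 − 0.000923 = -1.342457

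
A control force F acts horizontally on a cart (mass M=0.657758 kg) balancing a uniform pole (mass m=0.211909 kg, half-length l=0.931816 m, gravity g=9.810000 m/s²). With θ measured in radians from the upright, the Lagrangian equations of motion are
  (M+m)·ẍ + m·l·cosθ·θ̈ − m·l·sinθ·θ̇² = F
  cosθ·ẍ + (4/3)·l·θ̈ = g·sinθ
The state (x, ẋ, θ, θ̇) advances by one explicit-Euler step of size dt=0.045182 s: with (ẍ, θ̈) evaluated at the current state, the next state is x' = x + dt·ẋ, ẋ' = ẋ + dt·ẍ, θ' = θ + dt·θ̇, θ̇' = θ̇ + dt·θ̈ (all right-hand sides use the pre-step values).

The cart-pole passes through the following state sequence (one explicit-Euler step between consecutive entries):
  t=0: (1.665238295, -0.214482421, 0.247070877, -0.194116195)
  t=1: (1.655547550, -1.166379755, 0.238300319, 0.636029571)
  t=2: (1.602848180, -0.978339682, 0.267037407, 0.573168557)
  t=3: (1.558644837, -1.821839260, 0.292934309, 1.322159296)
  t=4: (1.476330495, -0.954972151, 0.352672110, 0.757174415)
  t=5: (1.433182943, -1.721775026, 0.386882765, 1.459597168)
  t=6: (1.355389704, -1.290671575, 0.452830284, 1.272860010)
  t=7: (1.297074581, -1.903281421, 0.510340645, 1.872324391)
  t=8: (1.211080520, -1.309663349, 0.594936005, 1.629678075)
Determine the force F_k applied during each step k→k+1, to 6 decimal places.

step 0→1:
  ẍ = (ẋ'−ẋ)/dt = (-1.166379755−-0.214482421)/0.045182 = -21.068065
  θ̈ = (θ̇'−θ̇)/dt = (0.636029571−-0.194116195)/0.045182 = 18.373374
  sinθ=0.244565, cosθ=0.969633
  F = (M+m)·ẍ + m·l·cosθ·θ̈ − m·l·sinθ·θ̇² = -18.322201 + 3.517838 − 0.001820 = -14.806183
step 1→2:
  ẍ = (ẋ'−ẋ)/dt = (-0.978339682−-1.166379755)/0.045182 = 4.161836
  θ̈ = (θ̇'−θ̇)/dt = (0.573168557−0.636029571)/0.045182 = -1.391284
  sinθ=0.236051, cosθ=0.971741
  F = (M+m)·ẍ + m·l·cosθ·θ̈ − m·l·sinθ·θ̇² = 3.619411 + -0.266960 − 0.018856 = 3.333596
step 2→3:
  ẍ = (ẋ'−ẋ)/dt = (-1.821839260−-0.978339682)/0.045182 = -18.668930
  θ̈ = (θ̇'−θ̇)/dt = (1.322159296−0.573168557)/0.045182 = 16.577193
  sinθ=0.263875, cosθ=0.964557
  F = (M+m)·ẍ + m·l·cosθ·θ̈ − m·l·sinθ·θ̇² = -16.235752 + 3.157319 − 0.017118 = -13.095551
step 3→4:
  ẍ = (ẋ'−ẋ)/dt = (-0.954972151−-1.821839260)/0.045182 = 19.186116
  θ̈ = (θ̇'−θ̇)/dt = (0.757174415−1.322159296)/0.045182 = -12.504645
  sinθ=0.288763, cosθ=0.957401
  F = (M+m)·ẍ + m·l·cosθ·θ̈ − m·l·sinθ·θ̇² = 16.685532 + -2.363985 − 0.099675 = 14.221872
step 4→5:
  ẍ = (ẋ'−ẋ)/dt = (-1.721775026−-0.954972151)/0.045182 = -16.971424
  θ̈ = (θ̇'−θ̇)/dt = (1.459597168−0.757174415)/0.045182 = 15.546517
  sinθ=0.345407, cosθ=0.938453
  F = (M+m)·ẍ + m·l·cosθ·θ̈ − m·l·sinθ·θ̇² = -14.759487 + 2.880881 − 0.039102 = -11.917709
step 5→6:
  ẍ = (ẋ'−ẋ)/dt = (-1.290671575−-1.721775026)/0.045182 = 9.541487
  θ̈ = (θ̇'−θ̇)/dt = (1.272860010−1.459597168)/0.045182 = -4.132999
  sinθ=0.377303, cosθ=0.926090
  F = (M+m)·ẍ + m·l·cosθ·θ̈ − m·l·sinθ·θ̇² = 8.297916 + -0.755784 − 0.158722 = 7.383410
step 6→7:
  ẍ = (ẋ'−ẋ)/dt = (-1.903281421−-1.290671575)/0.045182 = -13.558715
  θ̈ = (θ̇'−θ̇)/dt = (1.872324391−1.272860010)/0.045182 = 13.267770
  sinθ=0.437512, cosθ=0.899212
  F = (M+m)·ẍ + m·l·cosθ·θ̈ − m·l·sinθ·θ̇² = -11.791567 + 2.355807 − 0.139969 = -9.575728
step 7→8:
  ẍ = (ẋ'−ẋ)/dt = (-1.309663349−-1.903281421)/0.045182 = 13.138375
  θ̈ = (θ̇'−θ̇)/dt = (1.629678075−1.872324391)/0.045182 = -5.370420
  sinθ=0.488475, cosθ=0.872578
  F = (M+m)·ẍ + m·l·cosθ·θ̈ − m·l·sinθ·θ̇² = 11.426011 + -0.925320 − 0.338130 = 10.162561

F_0 = -14.806183 N
F_1 = 3.333596 N
F_2 = -13.095551 N
F_3 = 14.221872 N
F_4 = -11.917709 N
F_5 = 7.383410 N
F_6 = -9.575728 N
F_7 = 10.162561 N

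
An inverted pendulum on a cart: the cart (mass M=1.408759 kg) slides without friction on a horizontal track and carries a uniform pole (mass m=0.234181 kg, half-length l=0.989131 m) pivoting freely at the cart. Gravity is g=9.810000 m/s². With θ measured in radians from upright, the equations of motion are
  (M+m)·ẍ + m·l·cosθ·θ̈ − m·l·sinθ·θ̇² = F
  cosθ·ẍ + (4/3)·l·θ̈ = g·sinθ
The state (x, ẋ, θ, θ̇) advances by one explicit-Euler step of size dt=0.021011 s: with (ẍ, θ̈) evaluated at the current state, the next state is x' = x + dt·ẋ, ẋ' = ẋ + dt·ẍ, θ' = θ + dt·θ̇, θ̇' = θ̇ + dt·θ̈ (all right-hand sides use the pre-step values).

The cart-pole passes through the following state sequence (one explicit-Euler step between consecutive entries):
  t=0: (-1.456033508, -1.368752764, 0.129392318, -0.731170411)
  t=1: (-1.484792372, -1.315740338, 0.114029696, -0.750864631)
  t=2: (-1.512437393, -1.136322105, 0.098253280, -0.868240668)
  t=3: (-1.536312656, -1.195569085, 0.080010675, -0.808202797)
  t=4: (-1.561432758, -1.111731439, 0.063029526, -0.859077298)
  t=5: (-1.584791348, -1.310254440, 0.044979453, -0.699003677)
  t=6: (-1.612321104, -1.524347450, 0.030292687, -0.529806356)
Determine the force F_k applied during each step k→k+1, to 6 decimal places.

step 0→1:
  ẍ = (ẋ'−ẋ)/dt = (-1.315740338−-1.368752764)/0.021011 = 2.523080
  θ̈ = (θ̇'−θ̇)/dt = (-0.750864631−-0.731170411)/0.021011 = -0.937329
  sinθ=0.129032, cosθ=0.991640
  F = (M+m)·ẍ + m·l·cosθ·θ̈ − m·l·sinθ·θ̇² = 4.145268 + -0.215304 − 0.015979 = 3.913986
step 1→2:
  ẍ = (ẋ'−ẋ)/dt = (-1.136322105−-1.315740338)/0.021011 = 8.539252
  θ̈ = (θ̇'−θ̇)/dt = (-0.868240668−-0.750864631)/0.021011 = -5.586409
  sinθ=0.113783, cosθ=0.993506
  F = (M+m)·ẍ + m·l·cosθ·θ̈ − m·l·sinθ·θ̇² = 14.029479 + -1.285608 − 0.014860 = 12.729012
step 2→3:
  ẍ = (ẋ'−ẋ)/dt = (-1.195569085−-1.136322105)/0.021011 = -2.819808
  θ̈ = (θ̇'−θ̇)/dt = (-0.808202797−-0.868240668)/0.021011 = 2.857449
  sinθ=0.098095, cosθ=0.995177
  F = (M+m)·ẍ + m·l·cosθ·θ̈ − m·l·sinθ·θ̇² = -4.632775 + 0.658695 − 0.017129 = -3.991209
step 3→4:
  ẍ = (ẋ'−ẋ)/dt = (-1.111731439−-1.195569085)/0.021011 = 3.990179
  θ̈ = (θ̇'−θ̇)/dt = (-0.859077298−-0.808202797)/0.021011 = -2.421327
  sinθ=0.079925, cosθ=0.996801
  F = (M+m)·ẍ + m·l·cosθ·θ̈ − m·l·sinθ·θ̇² = 6.555624 + -0.559071 − 0.012093 = 5.984460
step 4→5:
  ẍ = (ẋ'−ẋ)/dt = (-1.310254440−-1.111731439)/0.021011 = -9.448527
  θ̈ = (θ̇'−θ̇)/dt = (-0.699003677−-0.859077298)/0.021011 = 7.618563
  sinθ=0.062988, cosθ=0.998014
  F = (M+m)·ẍ + m·l·cosθ·θ̈ − m·l·sinθ·θ̇² = -15.523363 + 1.761227 − 0.010768 = -13.772904
step 5→6:
  ẍ = (ẋ'−ẋ)/dt = (-1.524347450−-1.310254440)/0.021011 = -10.189568
  θ̈ = (θ̇'−θ̇)/dt = (-0.529806356−-0.699003677)/0.021011 = 8.052797
  sinθ=0.044964, cosθ=0.998989
  F = (M+m)·ẍ + m·l·cosθ·θ̈ − m·l·sinθ·θ̇² = -16.740849 + 1.863429 − 0.005089 = -14.882509

F_0 = 3.913986 N
F_1 = 12.729012 N
F_2 = -3.991209 N
F_3 = 5.984460 N
F_4 = -13.772904 N
F_5 = -14.882509 N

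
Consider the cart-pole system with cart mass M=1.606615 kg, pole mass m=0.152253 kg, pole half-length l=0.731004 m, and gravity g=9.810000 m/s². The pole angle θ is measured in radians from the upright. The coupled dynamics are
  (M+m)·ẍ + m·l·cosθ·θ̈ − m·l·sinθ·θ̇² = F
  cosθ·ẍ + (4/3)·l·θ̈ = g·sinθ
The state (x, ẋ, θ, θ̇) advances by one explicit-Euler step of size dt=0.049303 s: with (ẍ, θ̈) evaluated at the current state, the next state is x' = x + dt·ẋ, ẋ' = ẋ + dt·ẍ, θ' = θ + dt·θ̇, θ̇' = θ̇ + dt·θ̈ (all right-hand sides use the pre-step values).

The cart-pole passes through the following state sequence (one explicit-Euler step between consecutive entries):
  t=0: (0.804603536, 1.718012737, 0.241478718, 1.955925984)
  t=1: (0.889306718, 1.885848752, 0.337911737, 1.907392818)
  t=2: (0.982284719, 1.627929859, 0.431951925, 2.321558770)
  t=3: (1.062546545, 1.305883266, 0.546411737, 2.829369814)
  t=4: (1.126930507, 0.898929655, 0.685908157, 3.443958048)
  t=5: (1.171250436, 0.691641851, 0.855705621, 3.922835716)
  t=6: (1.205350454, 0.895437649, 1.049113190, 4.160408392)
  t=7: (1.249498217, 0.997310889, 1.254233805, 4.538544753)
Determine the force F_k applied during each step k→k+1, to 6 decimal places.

F_0 = 5.779291 N
F_1 = -8.453333 N
F_2 = -10.698978 N
F_3 = -13.795533 N
F_4 = -7.394485 N
F_5 = 6.328832 N
F_6 = 2.389487 N

step 0→1:
  ẍ = (ẋ'−ẋ)/dt = (1.885848752−1.718012737)/0.049303 = 3.404174
  θ̈ = (θ̇'−θ̇)/dt = (1.907392818−1.955925984)/0.049303 = -0.984386
  sinθ=0.239139, cosθ=0.970985
  F = (M+m)·ẍ + m·l·cosθ·θ̈ − m·l·sinθ·θ̇² = 5.987494 + -0.106381 − 0.101822 = 5.779291
step 1→2:
  ẍ = (ẋ'−ẋ)/dt = (1.627929859−1.885848752)/0.049303 = -5.231302
  θ̈ = (θ̇'−θ̇)/dt = (2.321558770−1.907392818)/0.049303 = 8.400421
  sinθ=0.331518, cosθ=0.943449
  F = (M+m)·ẍ + m·l·cosθ·θ̈ − m·l·sinθ·θ̇² = -9.201170 + 0.882074 − 0.134237 = -8.453333
step 2→3:
  ẍ = (ẋ'−ẋ)/dt = (1.305883266−1.627929859)/0.049303 = -6.531988
  θ̈ = (θ̇'−θ̇)/dt = (2.829369814−2.321558770)/0.049303 = 10.299800
  sinθ=0.418644, cosθ=0.908150
  F = (M+m)·ẍ + m·l·cosθ·θ̈ − m·l·sinθ·θ̇² = -11.488904 + 1.041051 − 0.251125 = -10.698978
step 3→4:
  ẍ = (ẋ'−ẋ)/dt = (0.898929655−1.305883266)/0.049303 = -8.254135
  θ̈ = (θ̇'−θ̇)/dt = (3.443958048−2.829369814)/0.049303 = 12.465534
  sinθ=0.519625, cosθ=0.854395
  F = (M+m)·ẍ + m·l·cosθ·θ̈ − m·l·sinθ·θ̇² = -14.517934 + 1.185373 − 0.462972 = -13.795533
step 4→5:
  ẍ = (ẋ'−ẋ)/dt = (0.691641851−0.898929655)/0.049303 = -4.204365
  θ̈ = (θ̇'−θ̇)/dt = (3.922835716−3.443958048)/0.049303 = 9.712952
  sinθ=0.633376, cosθ=0.773844
  F = (M+m)·ẍ + m·l·cosθ·θ̈ − m·l·sinθ·θ̇² = -7.394923 + 0.836547 − 0.836109 = -7.394485
step 5→6:
  ẍ = (ẋ'−ẋ)/dt = (0.895437649−0.691641851)/0.049303 = 4.133537
  θ̈ = (θ̇'−θ̇)/dt = (4.160408392−3.922835716)/0.049303 = 4.818625
  sinθ=0.755034, cosθ=0.655686
  F = (M+m)·ẍ + m·l·cosθ·θ̈ − m·l·sinθ·θ̇² = 7.270347 + 0.351645 − 1.293160 = 6.328832
step 6→7:
  ẍ = (ẋ'−ẋ)/dt = (0.997310889−0.895437649)/0.049303 = 2.066269
  θ̈ = (θ̇'−θ̇)/dt = (4.538544753−4.160408392)/0.049303 = 7.669642
  sinθ=0.866982, cosθ=0.498340
  F = (M+m)·ẍ + m·l·cosθ·θ̈ − m·l·sinθ·θ̇² = 3.634294 + 0.425389 − 1.670196 = 2.389487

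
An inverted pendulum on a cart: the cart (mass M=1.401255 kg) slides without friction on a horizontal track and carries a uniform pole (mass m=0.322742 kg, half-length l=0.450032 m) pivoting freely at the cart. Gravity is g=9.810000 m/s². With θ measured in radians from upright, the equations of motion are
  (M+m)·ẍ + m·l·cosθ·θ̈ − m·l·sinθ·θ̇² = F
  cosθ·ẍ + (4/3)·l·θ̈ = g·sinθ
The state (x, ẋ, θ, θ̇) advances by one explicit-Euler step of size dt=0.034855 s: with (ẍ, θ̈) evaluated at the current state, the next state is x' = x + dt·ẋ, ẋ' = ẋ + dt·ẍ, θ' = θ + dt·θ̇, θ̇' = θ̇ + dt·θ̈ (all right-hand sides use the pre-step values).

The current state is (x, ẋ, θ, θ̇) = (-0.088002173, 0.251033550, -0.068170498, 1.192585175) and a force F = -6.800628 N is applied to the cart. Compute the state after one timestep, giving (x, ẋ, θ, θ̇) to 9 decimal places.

sinθ=-0.068117710, cosθ=0.997677291
temp = (F + m·l·θ̇²·sinθ)/(M+m) = (-6.800628 + -0.014071414)/1.723997 = -3.952848766
θ̈ = (g·sinθ − cosθ·temp)/(l·(4/3 − m·cos²θ/(M+m))) = 6.345462272
ẍ = temp − m·l·θ̈·cosθ/(M+m) = -4.486202978
Euler: x'=-0.088002173+0.034855·0.251033550=-0.079252399, ẋ'=0.251033550+0.034855·-4.486202978=0.094666945
       θ'=-0.068170498+0.034855·1.192585175=-0.026602942, θ̇'=1.192585175+0.034855·6.345462272=1.413756262

(-0.079252399, 0.094666945, -0.026602942, 1.413756262)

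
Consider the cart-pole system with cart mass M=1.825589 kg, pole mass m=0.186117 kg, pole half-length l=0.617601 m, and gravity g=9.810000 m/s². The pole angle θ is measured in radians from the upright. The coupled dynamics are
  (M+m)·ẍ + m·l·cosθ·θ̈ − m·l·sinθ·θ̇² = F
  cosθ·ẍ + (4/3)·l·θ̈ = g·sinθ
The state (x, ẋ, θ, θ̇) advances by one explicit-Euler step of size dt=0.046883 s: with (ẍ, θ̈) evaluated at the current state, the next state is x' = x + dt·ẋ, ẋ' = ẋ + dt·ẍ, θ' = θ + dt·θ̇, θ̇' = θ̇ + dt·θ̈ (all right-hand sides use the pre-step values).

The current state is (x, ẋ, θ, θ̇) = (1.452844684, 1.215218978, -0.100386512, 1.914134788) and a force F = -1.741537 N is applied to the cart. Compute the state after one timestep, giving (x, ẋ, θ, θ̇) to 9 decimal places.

(1.509817795, 1.173999398, -0.010646131, 1.907965245)

sinθ=-0.100217990, cosθ=0.994965504
temp = (F + m·l·θ̇²·sinθ)/(M+m) = (-1.741537 + -0.042207026)/2.011706 = -0.886682262
θ̈ = (g·sinθ − cosθ·temp)/(l·(4/3 − m·cos²θ/(M+m))) = -0.131594455
ẍ = temp − m·l·θ̈·cosθ/(M+m) = -0.879200995
Euler: x'=1.452844684+0.046883·1.215218978=1.509817795, ẋ'=1.215218978+0.046883·-0.879200995=1.173999398
       θ'=-0.100386512+0.046883·1.914134788=-0.010646131, θ̇'=1.914134788+0.046883·-0.131594455=1.907965245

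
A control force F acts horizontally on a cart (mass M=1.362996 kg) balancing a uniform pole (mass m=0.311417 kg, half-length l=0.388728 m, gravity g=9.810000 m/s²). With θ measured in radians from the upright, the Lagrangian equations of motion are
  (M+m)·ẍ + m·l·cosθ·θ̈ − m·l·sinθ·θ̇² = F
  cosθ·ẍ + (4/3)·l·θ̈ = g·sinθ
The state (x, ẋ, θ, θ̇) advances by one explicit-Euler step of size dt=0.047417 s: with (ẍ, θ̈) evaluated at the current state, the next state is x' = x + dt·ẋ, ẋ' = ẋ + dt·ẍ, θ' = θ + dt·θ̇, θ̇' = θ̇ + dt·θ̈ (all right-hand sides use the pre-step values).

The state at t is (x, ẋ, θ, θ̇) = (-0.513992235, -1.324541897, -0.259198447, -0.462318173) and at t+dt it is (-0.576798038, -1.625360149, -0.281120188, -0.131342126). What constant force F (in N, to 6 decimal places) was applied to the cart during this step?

F = -9.799252 N

ẍ = (ẋ'−ẋ)/dt = (-1.625360149−-1.324541897)/0.047417 = -6.344101
θ̈ = (θ̇'−θ̇)/dt = (-0.131342126−-0.462318173)/0.047417 = 6.980114
sinθ=-0.256306, cosθ=0.966596
F = (M+m)·ẍ + m·l·cosθ·θ̈ − m·l·sinθ·θ̇² = -10.622646 + 0.816762 − -0.006632 = -9.799252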